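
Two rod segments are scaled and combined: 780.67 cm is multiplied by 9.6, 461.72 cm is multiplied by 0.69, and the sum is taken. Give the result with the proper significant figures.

780.67 × 9.6 = 7494.432 → 7.5 × 10^3 cm (2 s.f., last digit at the 10^2 place).
461.72 × 0.69 = 318.5868 → 3.2 × 10^2 cm (2 s.f., last digit at the 10^1 place).
Sum: 7813.0188 cm; keep the coarser place, 10^2.
Result: 7.8 × 10^3 cm.

7.8 × 10^3 cm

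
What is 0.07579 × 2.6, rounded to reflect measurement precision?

0.20

0.07579 × 2.6 = 0.197054
Multiplication/division keeps the fewest significant figures: 0.07579 → 4 s.f., 2.6 → 2 s.f.; limit is 2.
Rounded to 2 significant figures: 0.20.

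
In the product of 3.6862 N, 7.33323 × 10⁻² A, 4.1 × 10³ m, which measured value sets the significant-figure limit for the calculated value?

3.6862 N → 5 s.f.; 7.33323 × 10⁻² A → 6 s.f.; 4.1 × 10³ m → 2 s.f.
The fewest is 2 significant figures, from 4.1 × 10³ m.

4.1 × 10³ m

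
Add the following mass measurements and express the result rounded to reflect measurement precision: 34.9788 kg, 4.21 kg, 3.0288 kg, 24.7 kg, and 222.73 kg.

289.6 kg

34.9788 kg + 4.21 kg + 3.0288 kg + 24.7 kg + 222.73 kg = 289.6476 kg.
Addition/subtraction keeps the fewest decimal places: 34.9788 → 4 decimal places, 4.21 → 2 decimal places, 3.0288 → 4 decimal places, 24.7 → 1 decimal place, 222.73 → 2 decimal places; limit is 1.
Rounded to 1 decimal place: 289.6 kg.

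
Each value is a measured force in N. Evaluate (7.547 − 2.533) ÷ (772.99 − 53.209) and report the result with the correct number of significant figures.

7.547 − 2.533 = 5.014, limited to 3 d.p. → 4 s.f.; 772.99 − 53.209 = 719.781, limited to 2 d.p. → 5 s.f.
Carrying full precision, 5.014 ÷ 719.781 = 0.00696600771624…; keep min(4, 5) = 4 s.f.
Rounded to 4 significant figures: 0.006966.

0.006966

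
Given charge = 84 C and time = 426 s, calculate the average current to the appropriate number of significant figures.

average current = 84 C ÷ 426 s = 0.197183098592… A.
84 has 2 significant figures; 426 has 3.
Division/multiplication keeps the fewest: 2 significant figures.
Rounded: 0.20 A.

0.20 A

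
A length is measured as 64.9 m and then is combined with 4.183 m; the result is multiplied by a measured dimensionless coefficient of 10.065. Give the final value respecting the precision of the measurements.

695 m

64.9 m + 4.183 m = 69.083 m; the sum is limited to 1 decimal place (3 s.f.).
Carrying full precision, 69.083 × 10.065 = 695.320395 m; 10.065 has 5 s.f., so the result keeps min(3, 5) = 3 s.f.
Rounded to 3 significant figures: 695 m.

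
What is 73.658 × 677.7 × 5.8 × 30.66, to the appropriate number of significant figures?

8.9 × 10⁶

73.658 × 677.7 × 5.8 × 30.66 = 8876822.83422…
Multiplication/division keeps the fewest significant figures: 73.658 → 5 s.f., 677.7 → 4 s.f., 5.8 → 2 s.f., 30.66 → 4 s.f.; limit is 2.
Rounded to 2 significant figures: 8.9 × 10⁶.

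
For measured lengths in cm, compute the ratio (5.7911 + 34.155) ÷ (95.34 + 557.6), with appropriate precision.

5.7911 + 34.155 = 39.9461, limited to 3 d.p. → 5 s.f.; 95.34 + 557.6 = 652.94, limited to 1 d.p. → 4 s.f.
Carrying full precision, 39.9461 ÷ 652.94 = 0.0611788219438…; keep min(5, 4) = 4 s.f.
Rounded to 4 significant figures: 0.06118.

0.06118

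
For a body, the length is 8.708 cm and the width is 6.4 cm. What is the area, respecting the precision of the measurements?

area = 8.708 cm × 6.4 cm = 55.7312 cm².
8.708 has 4 significant figures; 6.4 has 2.
Division/multiplication keeps the fewest: 2 significant figures.
Rounded: 56 cm².

56 cm²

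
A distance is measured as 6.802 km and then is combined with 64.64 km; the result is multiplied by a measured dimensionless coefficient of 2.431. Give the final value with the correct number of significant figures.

6.802 km + 64.64 km = 71.442 km; the sum is limited to 2 decimal places (4 s.f.).
Carrying full precision, 71.442 × 2.431 = 173.675502 km; 2.431 has 4 s.f., so the result keeps min(4, 4) = 4 s.f.
Rounded to 4 significant figures: 173.7 km.

173.7 km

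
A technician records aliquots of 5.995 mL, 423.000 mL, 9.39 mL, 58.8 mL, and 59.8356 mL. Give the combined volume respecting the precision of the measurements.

5.995 mL + 423.000 mL + 9.39 mL + 58.8 mL + 59.8356 mL = 557.0206 mL.
Addition/subtraction keeps the fewest decimal places: 5.995 → 3 decimal places, 423.000 → 3 decimal places, 9.39 → 2 decimal places, 58.8 → 1 decimal place, 59.8356 → 4 decimal places; limit is 1.
Rounded to 1 decimal place: 557.0 mL.

557.0 mL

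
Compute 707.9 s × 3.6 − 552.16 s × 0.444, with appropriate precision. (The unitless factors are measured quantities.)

707.9 × 3.6 = 2548.44 → 2.5 × 10³ s (2 s.f., last digit at the 10^2 place).
552.16 × 0.444 = 245.15904 → 2.45 × 10² s (3 s.f., last digit at the 10^0 place).
Difference: 2303.28096 s; keep the coarser place, 10^2.
Result: 2.3 × 10³ s.

2.3 × 10³ s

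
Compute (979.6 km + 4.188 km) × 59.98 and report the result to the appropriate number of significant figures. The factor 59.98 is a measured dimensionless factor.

979.6 km + 4.188 km = 983.788 km; the sum is limited to 1 decimal place (4 s.f.).
Carrying full precision, 983.788 × 59.98 = 59007.60424 km; 59.98 has 4 s.f., so the result keeps min(4, 4) = 4 s.f.
Rounded to 4 significant figures: 5.901 × 10⁴ km.

5.901 × 10⁴ km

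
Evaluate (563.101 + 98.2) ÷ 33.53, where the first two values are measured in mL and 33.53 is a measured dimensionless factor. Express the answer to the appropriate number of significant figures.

563.101 mL + 98.2 mL = 661.301 mL; the sum is limited to 1 decimal place (4 s.f.).
Carrying full precision, 661.301 ÷ 33.53 = 19.722666269… mL; 33.53 has 4 s.f., so the result keeps min(4, 4) = 4 s.f.
Rounded to 4 significant figures: 19.72 mL.

19.72 mL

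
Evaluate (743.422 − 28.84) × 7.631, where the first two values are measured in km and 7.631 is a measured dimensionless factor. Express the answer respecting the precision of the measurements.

5453 km

743.422 km − 28.84 km = 714.582 km; the difference is limited to 2 decimal places (5 s.f.).
Carrying full precision, 714.582 × 7.631 = 5452.975242 km; 7.631 has 4 s.f., so the result keeps min(5, 4) = 4 s.f.
Rounded to 4 significant figures: 5453 km.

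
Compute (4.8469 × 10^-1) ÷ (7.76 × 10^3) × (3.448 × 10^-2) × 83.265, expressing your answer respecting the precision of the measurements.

1.79 × 10^-4

(4.8469 × 10^-1) ÷ (7.76 × 10^3) × (3.448 × 10^-2) × 83.265 = 0.000179321383901…
Multiplication/division keeps the fewest significant figures: 4.8469 × 10^-1 → 5 s.f., 7.76 × 10^3 → 3 s.f., 3.448 × 10^-2 → 4 s.f., 83.265 → 5 s.f.; limit is 3.
Rounded to 3 significant figures: 1.79 × 10^-4.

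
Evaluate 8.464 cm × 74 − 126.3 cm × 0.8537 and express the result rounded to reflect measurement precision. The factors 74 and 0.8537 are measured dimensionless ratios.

8.464 × 74 = 626.336 → 6.3 × 10² cm (2 s.f., last digit at the 10^1 place).
126.3 × 0.8537 = 107.82231 → 107.8 cm (4 s.f., last digit at the 10^-1 place).
Difference: 518.51369 cm; keep the coarser place, 10^1.
Result: 5.2 × 10² cm.

5.2 × 10² cm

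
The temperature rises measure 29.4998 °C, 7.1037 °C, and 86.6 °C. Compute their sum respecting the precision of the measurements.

29.4998 °C + 7.1037 °C + 86.6 °C = 123.2035 °C.
Addition/subtraction keeps the fewest decimal places: 29.4998 → 4 decimal places, 7.1037 → 4 decimal places, 86.6 → 1 decimal place; limit is 1.
Rounded to 1 decimal place: 1.232 × 10^2 °C.

1.232 × 10^2 °C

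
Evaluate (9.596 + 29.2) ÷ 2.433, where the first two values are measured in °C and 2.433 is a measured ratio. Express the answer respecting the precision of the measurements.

9.596 °C + 29.2 °C = 38.796 °C; the sum is limited to 1 decimal place (3 s.f.).
Carrying full precision, 38.796 ÷ 2.433 = 15.9457459926… °C; 2.433 has 4 s.f., so the result keeps min(3, 4) = 3 s.f.
Rounded to 3 significant figures: 15.9 °C.

15.9 °C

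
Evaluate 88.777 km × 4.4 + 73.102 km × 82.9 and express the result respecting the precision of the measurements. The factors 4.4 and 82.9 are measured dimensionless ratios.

88.777 × 4.4 = 390.6188 → 3.9 × 10² km (2 s.f., last digit at the 10^1 place).
73.102 × 82.9 = 6060.1558 → 6.06 × 10³ km (3 s.f., last digit at the 10^1 place).
Sum: 6450.7746 km; keep the coarser place, 10^1.
Result: 6.45 × 10³ km.

6.45 × 10³ km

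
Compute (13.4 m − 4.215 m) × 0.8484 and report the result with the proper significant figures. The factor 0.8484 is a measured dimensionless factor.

13.4 m − 4.215 m = 9.185 m; the difference is limited to 1 decimal place (2 s.f.).
Carrying full precision, 9.185 × 0.8484 = 7.792554 m; 0.8484 has 4 s.f., so the result keeps min(2, 4) = 2 s.f.
Rounded to 2 significant figures: 7.8 m.

7.8 m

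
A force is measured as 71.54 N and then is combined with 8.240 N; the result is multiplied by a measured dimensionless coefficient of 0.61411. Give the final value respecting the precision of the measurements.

71.54 N + 8.240 N = 79.780 N; the sum is limited to 2 decimal places (4 s.f.).
Carrying full precision, 79.780 × 0.61411 = 48.9936958 N; 0.61411 has 5 s.f., so the result keeps min(4, 5) = 4 s.f.
Rounded to 4 significant figures: 48.99 N.

48.99 N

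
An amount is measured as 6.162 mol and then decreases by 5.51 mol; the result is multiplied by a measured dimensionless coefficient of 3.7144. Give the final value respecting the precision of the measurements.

2.4 mol

6.162 mol − 5.51 mol = 0.652 mol; the difference is limited to 2 decimal places (2 s.f.).
Carrying full precision, 0.652 × 3.7144 = 2.4217888 mol; 3.7144 has 5 s.f., so the result keeps min(2, 5) = 2 s.f.
Rounded to 2 significant figures: 2.4 mol.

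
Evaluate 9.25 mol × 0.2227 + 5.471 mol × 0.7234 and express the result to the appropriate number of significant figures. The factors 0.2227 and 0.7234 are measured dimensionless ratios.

9.25 × 0.2227 = 2.059975 → 2.06 mol (3 s.f., last digit at the 10^-2 place).
5.471 × 0.7234 = 3.9577214 → 3.958 mol (4 s.f., last digit at the 10^-3 place).
Sum: 6.0176964 mol; keep the coarser place, 10^-2.
Result: 6.02 mol.

6.02 mol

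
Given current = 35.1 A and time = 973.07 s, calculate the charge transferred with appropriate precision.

charge transferred = 35.1 A × 973.07 s = 34154.757 C.
35.1 has 3 significant figures; 973.07 has 5.
Division/multiplication keeps the fewest: 3 significant figures.
Rounded: 3.42 × 10⁴ C.

3.42 × 10⁴ C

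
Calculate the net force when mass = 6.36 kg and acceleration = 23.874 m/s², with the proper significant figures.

152 N

net force = 6.36 kg × 23.874 m/s² = 151.83864 N.
6.36 has 3 significant figures; 23.874 has 5.
Division/multiplication keeps the fewest: 3 significant figures.
Rounded: 152 N.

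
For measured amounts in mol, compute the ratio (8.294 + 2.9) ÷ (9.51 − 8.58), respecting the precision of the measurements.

12

8.294 + 2.9 = 11.194, limited to 1 d.p. → 3 s.f.; 9.51 − 8.58 = 0.93, limited to 2 d.p. → 2 s.f.
Carrying full precision, 11.194 ÷ 0.93 = 12.0365591398…; keep min(3, 2) = 2 s.f.
Rounded to 2 significant figures: 12.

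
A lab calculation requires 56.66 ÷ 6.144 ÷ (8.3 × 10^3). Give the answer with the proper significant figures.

0.0011

56.66 ÷ 6.144 ÷ (8.3 × 10^3) = 0.00111108496486…
Multiplication/division keeps the fewest significant figures: 56.66 → 4 s.f., 6.144 → 4 s.f., 8.3 × 10^3 → 2 s.f.; limit is 2.
Rounded to 2 significant figures: 0.0011.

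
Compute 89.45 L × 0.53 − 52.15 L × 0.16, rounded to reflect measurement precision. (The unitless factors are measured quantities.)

89.45 × 0.53 = 47.4085 → 47 L (2 s.f., last digit at the 10^0 place).
52.15 × 0.16 = 8.344 → 8.3 L (2 s.f., last digit at the 10^-1 place).
Difference: 39.0645 L; keep the coarser place, 10^0.
Result: 39 L.

39 L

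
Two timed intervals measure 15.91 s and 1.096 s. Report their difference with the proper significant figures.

15.91 s − 1.096 s = 14.814 s.
Addition/subtraction keeps the fewest decimal places: 15.91 → 2 decimal places, 1.096 → 3 decimal places; limit is 2.
Rounded to 2 decimal places: 14.81 s.

14.81 s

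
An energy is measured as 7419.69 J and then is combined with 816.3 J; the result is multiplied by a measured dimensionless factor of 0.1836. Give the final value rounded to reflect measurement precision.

7419.69 J + 816.3 J = 8235.99 J; the sum is limited to 1 decimal place (5 s.f.).
Carrying full precision, 8235.99 × 0.1836 = 1512.127764 J; 0.1836 has 4 s.f., so the result keeps min(5, 4) = 4 s.f.
Rounded to 4 significant figures: 1512 J.

1512 J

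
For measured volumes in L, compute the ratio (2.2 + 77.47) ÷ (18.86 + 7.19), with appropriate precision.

2.2 + 77.47 = 79.67, limited to 1 d.p. → 3 s.f.; 18.86 + 7.19 = 26.05, limited to 2 d.p. → 4 s.f.
Carrying full precision, 79.67 ÷ 26.05 = 3.05834932821…; keep min(3, 4) = 3 s.f.
Rounded to 3 significant figures: 3.06.

3.06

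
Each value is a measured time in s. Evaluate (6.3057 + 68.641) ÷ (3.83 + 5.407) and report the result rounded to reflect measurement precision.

6.3057 + 68.641 = 74.9467, limited to 3 d.p. → 5 s.f.; 3.83 + 5.407 = 9.237, limited to 2 d.p. → 3 s.f.
Carrying full precision, 74.9467 ÷ 9.237 = 8.11374905272…; keep min(5, 3) = 3 s.f.
Rounded to 3 significant figures: 8.11.

8.11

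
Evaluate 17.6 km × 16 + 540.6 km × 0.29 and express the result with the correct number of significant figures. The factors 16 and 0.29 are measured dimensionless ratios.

17.6 × 16 = 281.6 → 2.8 × 10² km (2 s.f., last digit at the 10^1 place).
540.6 × 0.29 = 156.774 → 1.6 × 10² km (2 s.f., last digit at the 10^1 place).
Sum: 438.374 km; keep the coarser place, 10^1.
Result: 4.4 × 10² km.

4.4 × 10² km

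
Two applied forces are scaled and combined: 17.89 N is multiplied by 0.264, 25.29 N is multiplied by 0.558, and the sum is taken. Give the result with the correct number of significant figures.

17.89 × 0.264 = 4.72296 → 4.72 N (3 s.f., last digit at the 10^-2 place).
25.29 × 0.558 = 14.11182 → 14.1 N (3 s.f., last digit at the 10^-1 place).
Sum: 18.83478 N; keep the coarser place, 10^-1.
Result: 18.8 N.

18.8 N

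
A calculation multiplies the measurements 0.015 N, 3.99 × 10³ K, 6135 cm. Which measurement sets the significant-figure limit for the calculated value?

0.015 N

0.015 N → 2 s.f.; 3.99 × 10³ K → 3 s.f.; 6135 cm → 4 s.f.
The fewest is 2 significant figures, from 0.015 N.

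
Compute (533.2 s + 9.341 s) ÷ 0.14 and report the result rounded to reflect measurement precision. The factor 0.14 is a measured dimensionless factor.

3.9 × 10³ s

533.2 s + 9.341 s = 542.541 s; the sum is limited to 1 decimal place (4 s.f.).
Carrying full precision, 542.541 ÷ 0.14 = 3875.29285714… s; 0.14 has 2 s.f., so the result keeps min(4, 2) = 2 s.f.
Rounded to 2 significant figures: 3.9 × 10³ s.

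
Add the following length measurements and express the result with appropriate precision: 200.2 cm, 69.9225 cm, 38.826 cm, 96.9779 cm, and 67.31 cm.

473.2 cm

200.2 cm + 69.9225 cm + 38.826 cm + 96.9779 cm + 67.31 cm = 473.2364 cm.
Addition/subtraction keeps the fewest decimal places: 200.2 → 1 decimal place, 69.9225 → 4 decimal places, 38.826 → 3 decimal places, 96.9779 → 4 decimal places, 67.31 → 2 decimal places; limit is 1.
Rounded to 1 decimal place: 473.2 cm.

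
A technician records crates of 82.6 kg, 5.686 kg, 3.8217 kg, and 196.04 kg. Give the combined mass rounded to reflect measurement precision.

288.1 kg

82.6 kg + 5.686 kg + 3.8217 kg + 196.04 kg = 288.1477 kg.
Addition/subtraction keeps the fewest decimal places: 82.6 → 1 decimal place, 5.686 → 3 decimal places, 3.8217 → 4 decimal places, 196.04 → 2 decimal places; limit is 1.
Rounded to 1 decimal place: 288.1 kg.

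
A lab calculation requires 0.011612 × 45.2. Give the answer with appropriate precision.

0.525

0.011612 × 45.2 = 0.5248624
Multiplication/division keeps the fewest significant figures: 0.011612 → 5 s.f., 45.2 → 3 s.f.; limit is 3.
Rounded to 3 significant figures: 0.525.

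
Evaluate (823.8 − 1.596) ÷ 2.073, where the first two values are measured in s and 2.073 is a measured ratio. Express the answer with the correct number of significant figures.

396.6 s

823.8 s − 1.596 s = 822.204 s; the difference is limited to 1 decimal place (4 s.f.).
Carrying full precision, 822.204 ÷ 2.073 = 396.625180897… s; 2.073 has 4 s.f., so the result keeps min(4, 4) = 4 s.f.
Rounded to 4 significant figures: 396.6 s.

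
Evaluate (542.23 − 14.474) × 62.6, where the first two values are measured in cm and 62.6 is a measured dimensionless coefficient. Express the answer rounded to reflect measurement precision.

542.23 cm − 14.474 cm = 527.756 cm; the difference is limited to 2 decimal places (5 s.f.).
Carrying full precision, 527.756 × 62.6 = 33037.5256 cm; 62.6 has 3 s.f., so the result keeps min(5, 3) = 3 s.f.
Rounded to 3 significant figures: 3.30 × 10⁴ cm.

3.30 × 10⁴ cm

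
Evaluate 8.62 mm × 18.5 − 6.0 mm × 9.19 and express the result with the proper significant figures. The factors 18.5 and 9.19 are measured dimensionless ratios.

104 mm

8.62 × 18.5 = 159.47 → 159 mm (3 s.f., last digit at the 10^0 place).
6.0 × 9.19 = 55.14 → 55 mm (2 s.f., last digit at the 10^0 place).
Difference: 104.33 mm; keep the coarser place, 10^0.
Result: 104 mm.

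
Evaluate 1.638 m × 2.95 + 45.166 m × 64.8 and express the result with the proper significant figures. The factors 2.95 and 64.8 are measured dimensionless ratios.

1.638 × 2.95 = 4.8321 → 4.83 m (3 s.f., last digit at the 10^-2 place).
45.166 × 64.8 = 2926.7568 → 2.93 × 10³ m (3 s.f., last digit at the 10^1 place).
Sum: 2931.5889 m; keep the coarser place, 10^1.
Result: 2.93 × 10³ m.

2.93 × 10³ m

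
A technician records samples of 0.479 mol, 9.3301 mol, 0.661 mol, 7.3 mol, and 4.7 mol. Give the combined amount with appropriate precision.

22.5 mol

0.479 mol + 9.3301 mol + 0.661 mol + 7.3 mol + 4.7 mol = 22.4701 mol.
Addition/subtraction keeps the fewest decimal places: 0.479 → 3 decimal places, 9.3301 → 4 decimal places, 0.661 → 3 decimal places, 7.3 → 1 decimal place, 4.7 → 1 decimal place; limit is 1.
Rounded to 1 decimal place: 22.5 mol.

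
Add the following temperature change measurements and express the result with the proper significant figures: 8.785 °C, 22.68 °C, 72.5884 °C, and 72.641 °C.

8.785 °C + 22.68 °C + 72.5884 °C + 72.641 °C = 176.6944 °C.
Addition/subtraction keeps the fewest decimal places: 8.785 → 3 decimal places, 22.68 → 2 decimal places, 72.5884 → 4 decimal places, 72.641 → 3 decimal places; limit is 2.
Rounded to 2 decimal places: 1.7669 × 10² °C.

1.7669 × 10² °C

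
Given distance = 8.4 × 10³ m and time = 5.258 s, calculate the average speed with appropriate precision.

average speed = 8.4 × 10³ m ÷ 5.258 s = 1597.5656143… m/s.
8.4 × 10³ has 2 significant figures; 5.258 has 4.
Division/multiplication keeps the fewest: 2 significant figures.
Rounded: 1.6 × 10³ m/s.

1.6 × 10³ m/s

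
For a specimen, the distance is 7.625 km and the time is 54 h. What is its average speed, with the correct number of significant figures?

average speed = 7.625 km ÷ 54 h = 0.141203703704… km/h.
7.625 has 4 significant figures; 54 has 2.
Division/multiplication keeps the fewest: 2 significant figures.
Rounded: 0.14 km/h.

0.14 km/h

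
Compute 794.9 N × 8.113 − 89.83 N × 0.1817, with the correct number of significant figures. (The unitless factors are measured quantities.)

6433 N

794.9 × 8.113 = 6449.0237 → 6.449 × 10^3 N (4 s.f., last digit at the 10^0 place).
89.83 × 0.1817 = 16.322111 → 16.32 N (4 s.f., last digit at the 10^-2 place).
Difference: 6432.701589 N; keep the coarser place, 10^0.
Result: 6433 N.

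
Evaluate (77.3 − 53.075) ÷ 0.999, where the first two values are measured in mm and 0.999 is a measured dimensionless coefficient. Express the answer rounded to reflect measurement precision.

24.2 mm

77.3 mm − 53.075 mm = 24.225 mm; the difference is limited to 1 decimal place (3 s.f.).
Carrying full precision, 24.225 ÷ 0.999 = 24.2492492492… mm; 0.999 has 3 s.f., so the result keeps min(3, 3) = 3 s.f.
Rounded to 3 significant figures: 24.2 mm.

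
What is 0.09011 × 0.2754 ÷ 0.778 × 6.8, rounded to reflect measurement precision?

0.22

0.09011 × 0.2754 ÷ 0.778 × 6.8 = 0.216903340874…
Multiplication/division keeps the fewest significant figures: 0.09011 → 4 s.f., 0.2754 → 4 s.f., 0.778 → 3 s.f., 6.8 → 2 s.f.; limit is 2.
Rounded to 2 significant figures: 0.22.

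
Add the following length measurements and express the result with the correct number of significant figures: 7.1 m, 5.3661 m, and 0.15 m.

7.1 m + 5.3661 m + 0.15 m = 12.6161 m.
Addition/subtraction keeps the fewest decimal places: 7.1 → 1 decimal place, 5.3661 → 4 decimal places, 0.15 → 2 decimal places; limit is 1.
Rounded to 1 decimal place: 12.6 m.

12.6 m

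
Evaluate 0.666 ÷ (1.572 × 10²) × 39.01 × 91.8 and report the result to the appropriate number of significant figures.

0.666 ÷ (1.572 × 10²) × 39.01 × 91.8 = 15.1719121374…
Multiplication/division keeps the fewest significant figures: 0.666 → 3 s.f., 1.572 × 10² → 4 s.f., 39.01 → 4 s.f., 91.8 → 3 s.f.; limit is 3.
Rounded to 3 significant figures: 15.2.

15.2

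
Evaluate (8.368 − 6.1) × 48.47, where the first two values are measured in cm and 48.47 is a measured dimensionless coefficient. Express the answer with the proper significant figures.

1.1 × 10^2 cm

8.368 cm − 6.1 cm = 2.268 cm; the difference is limited to 1 decimal place (2 s.f.).
Carrying full precision, 2.268 × 48.47 = 109.92996 cm; 48.47 has 4 s.f., so the result keeps min(2, 4) = 2 s.f.
Rounded to 2 significant figures: 1.1 × 10^2 cm.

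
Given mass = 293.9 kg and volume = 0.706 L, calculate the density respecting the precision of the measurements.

416 kg/L

density = 293.9 kg ÷ 0.706 L = 416.288951841… kg/L.
293.9 has 4 significant figures; 0.706 has 3.
Division/multiplication keeps the fewest: 3 significant figures.
Rounded: 416 kg/L.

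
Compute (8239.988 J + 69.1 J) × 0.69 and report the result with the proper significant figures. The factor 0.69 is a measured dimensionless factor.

5.7 × 10^3 J

8239.988 J + 69.1 J = 8309.088 J; the sum is limited to 1 decimal place (5 s.f.).
Carrying full precision, 8309.088 × 0.69 = 5733.27072 J; 0.69 has 2 s.f., so the result keeps min(5, 2) = 2 s.f.
Rounded to 2 significant figures: 5.7 × 10^3 J.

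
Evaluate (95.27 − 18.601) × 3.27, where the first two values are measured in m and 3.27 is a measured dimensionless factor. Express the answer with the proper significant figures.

251 m

95.27 m − 18.601 m = 76.669 m; the difference is limited to 2 decimal places (4 s.f.).
Carrying full precision, 76.669 × 3.27 = 250.70763 m; 3.27 has 3 s.f., so the result keeps min(4, 3) = 3 s.f.
Rounded to 3 significant figures: 251 m.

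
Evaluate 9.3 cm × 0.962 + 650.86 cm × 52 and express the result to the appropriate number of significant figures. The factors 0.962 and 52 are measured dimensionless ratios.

9.3 × 0.962 = 8.9466 → 8.9 cm (2 s.f., last digit at the 10^-1 place).
650.86 × 52 = 33844.72 → 3.4 × 10^4 cm (2 s.f., last digit at the 10^3 place).
Sum: 33853.6666 cm; keep the coarser place, 10^3.
Result: 3.4 × 10^4 cm.

3.4 × 10^4 cm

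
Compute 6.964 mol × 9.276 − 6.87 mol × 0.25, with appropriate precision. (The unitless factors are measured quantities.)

6.964 × 9.276 = 64.598064 → 64.60 mol (4 s.f., last digit at the 10^-2 place).
6.87 × 0.25 = 1.7175 → 1.7 mol (2 s.f., last digit at the 10^-1 place).
Difference: 62.880564 mol; keep the coarser place, 10^-1.
Result: 62.9 mol.

62.9 mol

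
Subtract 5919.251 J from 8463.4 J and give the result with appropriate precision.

8463.4 J − 5919.251 J = 2544.149 J.
Addition/subtraction keeps the fewest decimal places: 8463.4 → 1 decimal place, 5919.251 → 3 decimal places; limit is 1.
Rounded to 1 decimal place: 2544.1 J.

2544.1 J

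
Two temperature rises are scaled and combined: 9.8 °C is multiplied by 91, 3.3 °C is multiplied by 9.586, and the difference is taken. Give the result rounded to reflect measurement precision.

9.8 × 91 = 891.8 → 8.9 × 10^2 °C (2 s.f., last digit at the 10^1 place).
3.3 × 9.586 = 31.6338 → 32 °C (2 s.f., last digit at the 10^0 place).
Difference: 860.1662 °C; keep the coarser place, 10^1.
Result: 8.6 × 10^2 °C.

8.6 × 10^2 °C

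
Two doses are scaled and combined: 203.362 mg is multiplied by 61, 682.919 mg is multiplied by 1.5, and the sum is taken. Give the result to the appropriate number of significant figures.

1.3 × 10⁴ mg

203.362 × 61 = 12405.082 → 1.2 × 10⁴ mg (2 s.f., last digit at the 10^3 place).
682.919 × 1.5 = 1024.3785 → 1.0 × 10³ mg (2 s.f., last digit at the 10^2 place).
Sum: 13429.4605 mg; keep the coarser place, 10^3.
Result: 1.3 × 10⁴ mg.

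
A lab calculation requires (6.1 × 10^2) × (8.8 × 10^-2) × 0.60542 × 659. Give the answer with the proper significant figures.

(6.1 × 10^2) × (8.8 × 10^-2) × 0.60542 × 659 = 21416.8051504
Multiplication/division keeps the fewest significant figures: 6.1 × 10^2 → 2 s.f., 8.8 × 10^-2 → 2 s.f., 0.60542 → 5 s.f., 659 → 3 s.f.; limit is 2.
Rounded to 2 significant figures: 2.1 × 10^4.

2.1 × 10^4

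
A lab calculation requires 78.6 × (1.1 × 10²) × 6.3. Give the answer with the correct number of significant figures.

78.6 × (1.1 × 10²) × 6.3 = 54469.8
Multiplication/division keeps the fewest significant figures: 78.6 → 3 s.f., 1.1 × 10² → 2 s.f., 6.3 → 2 s.f.; limit is 2.
Rounded to 2 significant figures: 5.4 × 10⁴.

5.4 × 10⁴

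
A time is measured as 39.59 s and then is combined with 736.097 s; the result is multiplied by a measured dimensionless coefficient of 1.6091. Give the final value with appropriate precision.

39.59 s + 736.097 s = 775.687 s; the sum is limited to 2 decimal places (5 s.f.).
Carrying full precision, 775.687 × 1.6091 = 1248.1579517 s; 1.6091 has 5 s.f., so the result keeps min(5, 5) = 5 s.f.
Rounded to 5 significant figures: 1248.2 s.

1248.2 s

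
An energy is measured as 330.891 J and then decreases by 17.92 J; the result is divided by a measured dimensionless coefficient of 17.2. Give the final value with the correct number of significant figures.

18.2 J

330.891 J − 17.92 J = 312.971 J; the difference is limited to 2 decimal places (5 s.f.).
Carrying full precision, 312.971 ÷ 17.2 = 18.1959883721… J; 17.2 has 3 s.f., so the result keeps min(5, 3) = 3 s.f.
Rounded to 3 significant figures: 18.2 J.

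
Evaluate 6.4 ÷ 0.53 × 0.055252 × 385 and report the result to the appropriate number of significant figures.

2.6 × 10²

6.4 ÷ 0.53 × 0.055252 × 385 = 256.869675472…
Multiplication/division keeps the fewest significant figures: 6.4 → 2 s.f., 0.53 → 2 s.f., 0.055252 → 5 s.f., 385 → 3 s.f.; limit is 2.
Rounded to 2 significant figures: 2.6 × 10².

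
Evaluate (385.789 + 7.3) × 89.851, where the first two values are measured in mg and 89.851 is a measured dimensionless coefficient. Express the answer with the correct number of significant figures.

385.789 mg + 7.3 mg = 393.089 mg; the sum is limited to 1 decimal place (4 s.f.).
Carrying full precision, 393.089 × 89.851 = 35319.439739 mg; 89.851 has 5 s.f., so the result keeps min(4, 5) = 4 s.f.
Rounded to 4 significant figures: 3.532 × 10⁴ mg.

3.532 × 10⁴ mg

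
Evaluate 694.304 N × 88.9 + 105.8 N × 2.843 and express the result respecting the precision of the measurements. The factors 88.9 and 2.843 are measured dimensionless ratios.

694.304 × 88.9 = 61723.6256 → 6.17 × 10^4 N (3 s.f., last digit at the 10^2 place).
105.8 × 2.843 = 300.7894 → 300.8 N (4 s.f., last digit at the 10^-1 place).
Sum: 62024.415 N; keep the coarser place, 10^2.
Result: 6.20 × 10^4 N.

6.20 × 10^4 N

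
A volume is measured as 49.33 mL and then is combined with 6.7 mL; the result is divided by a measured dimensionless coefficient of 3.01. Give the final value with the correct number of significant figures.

49.33 mL + 6.7 mL = 56.03 mL; the sum is limited to 1 decimal place (3 s.f.).
Carrying full precision, 56.03 ÷ 3.01 = 18.6146179402… mL; 3.01 has 3 s.f., so the result keeps min(3, 3) = 3 s.f.
Rounded to 3 significant figures: 18.6 mL.

18.6 mL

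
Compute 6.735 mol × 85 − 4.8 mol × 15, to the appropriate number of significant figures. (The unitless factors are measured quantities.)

6.735 × 85 = 572.475 → 5.7 × 10^2 mol (2 s.f., last digit at the 10^1 place).
4.8 × 15 = 72 → 72 mol (2 s.f., last digit at the 10^0 place).
Difference: 500.475 mol; keep the coarser place, 10^1.
Result: 5.0 × 10^2 mol.

5.0 × 10^2 mol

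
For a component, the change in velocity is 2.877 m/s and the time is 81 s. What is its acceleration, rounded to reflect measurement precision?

acceleration = 2.877 m/s ÷ 81 s = 0.0355185185185… m/s².
2.877 has 4 significant figures; 81 has 2.
Division/multiplication keeps the fewest: 2 significant figures.
Rounded: 0.036 m/s².

0.036 m/s²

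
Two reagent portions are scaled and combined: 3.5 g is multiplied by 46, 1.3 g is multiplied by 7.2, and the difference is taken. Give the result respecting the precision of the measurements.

3.5 × 46 = 161 → 1.6 × 10² g (2 s.f., last digit at the 10^1 place).
1.3 × 7.2 = 9.36 → 9.4 g (2 s.f., last digit at the 10^-1 place).
Difference: 151.64 g; keep the coarser place, 10^1.
Result: 1.5 × 10² g.

1.5 × 10² g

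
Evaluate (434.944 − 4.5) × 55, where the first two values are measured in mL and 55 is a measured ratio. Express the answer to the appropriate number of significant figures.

434.944 mL − 4.5 mL = 430.444 mL; the difference is limited to 1 decimal place (4 s.f.).
Carrying full precision, 430.444 × 55 = 23674.42 mL; 55 has 2 s.f., so the result keeps min(4, 2) = 2 s.f.
Rounded to 2 significant figures: 2.4 × 10⁴ mL.

2.4 × 10⁴ mL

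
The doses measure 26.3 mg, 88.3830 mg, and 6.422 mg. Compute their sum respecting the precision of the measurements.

121.1 mg

26.3 mg + 88.3830 mg + 6.422 mg = 121.1050 mg.
Addition/subtraction keeps the fewest decimal places: 26.3 → 1 decimal place, 88.3830 → 4 decimal places, 6.422 → 3 decimal places; limit is 1.
Rounded to 1 decimal place: 121.1 mg.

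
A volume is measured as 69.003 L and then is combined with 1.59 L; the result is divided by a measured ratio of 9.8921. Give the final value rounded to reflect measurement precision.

7.136 L

69.003 L + 1.59 L = 70.593 L; the sum is limited to 2 decimal places (4 s.f.).
Carrying full precision, 70.593 ÷ 9.8921 = 7.13630068438… L; 9.8921 has 5 s.f., so the result keeps min(4, 5) = 4 s.f.
Rounded to 4 significant figures: 7.136 L.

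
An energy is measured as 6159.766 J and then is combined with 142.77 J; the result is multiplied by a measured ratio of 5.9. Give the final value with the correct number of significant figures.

6159.766 J + 142.77 J = 6302.536 J; the sum is limited to 2 decimal places (6 s.f.).
Carrying full precision, 6302.536 × 5.9 = 37184.9624 J; 5.9 has 2 s.f., so the result keeps min(6, 2) = 2 s.f.
Rounded to 2 significant figures: 3.7 × 10⁴ J.

3.7 × 10⁴ J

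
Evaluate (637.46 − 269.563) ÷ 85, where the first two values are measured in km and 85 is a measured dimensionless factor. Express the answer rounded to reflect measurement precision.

637.46 km − 269.563 km = 367.897 km; the difference is limited to 2 decimal places (5 s.f.).
Carrying full precision, 367.897 ÷ 85 = 4.3282 km; 85 has 2 s.f., so the result keeps min(5, 2) = 2 s.f.
Rounded to 2 significant figures: 4.3 km.

4.3 km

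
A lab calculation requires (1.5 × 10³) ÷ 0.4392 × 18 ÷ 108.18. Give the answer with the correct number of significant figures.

(1.5 × 10³) ÷ 0.4392 × 18 ÷ 108.18 = 568.269641672…
Multiplication/division keeps the fewest significant figures: 1.5 × 10³ → 2 s.f., 0.4392 → 4 s.f., 18 → 2 s.f., 108.18 → 5 s.f.; limit is 2.
Rounded to 2 significant figures: 5.7 × 10².

5.7 × 10²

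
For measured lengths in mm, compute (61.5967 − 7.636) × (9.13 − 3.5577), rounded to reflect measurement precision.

301 mm²

61.5967 − 7.636 = 53.9607, limited to 3 d.p. → 5 s.f.; 9.13 − 3.5577 = 5.5723, limited to 2 d.p. → 3 s.f.
Carrying full precision, 53.9607 × 5.5723 = 300.68520861; keep min(5, 3) = 3 s.f.
Rounded to 3 significant figures: 301 mm².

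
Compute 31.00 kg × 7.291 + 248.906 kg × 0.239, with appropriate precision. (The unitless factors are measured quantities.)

31.00 × 7.291 = 226.021 → 2.260 × 10^2 kg (4 s.f., last digit at the 10^-1 place).
248.906 × 0.239 = 59.488534 → 59.5 kg (3 s.f., last digit at the 10^-1 place).
Sum: 285.509534 kg; keep the coarser place, 10^-1.
Result: 285.5 kg.

285.5 kg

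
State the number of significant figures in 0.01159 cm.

4

0.01159: leading zeros are not significant.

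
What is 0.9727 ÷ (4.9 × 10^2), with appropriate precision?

0.9727 ÷ (4.9 × 10^2) = 0.00198510204082…
Multiplication/division keeps the fewest significant figures: 0.9727 → 4 s.f., 4.9 × 10^2 → 2 s.f.; limit is 2.
Rounded to 2 significant figures: 0.0020.

0.0020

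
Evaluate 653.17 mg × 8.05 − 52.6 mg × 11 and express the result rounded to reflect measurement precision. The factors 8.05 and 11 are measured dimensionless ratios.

653.17 × 8.05 = 5258.0185 → 5.26 × 10³ mg (3 s.f., last digit at the 10^1 place).
52.6 × 11 = 578.6 → 5.8 × 10² mg (2 s.f., last digit at the 10^1 place).
Difference: 4679.4185 mg; keep the coarser place, 10^1.
Result: 4.68 × 10³ mg.

4.68 × 10³ mg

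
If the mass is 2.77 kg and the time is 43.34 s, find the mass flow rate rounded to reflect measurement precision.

mass flow rate = 2.77 kg ÷ 43.34 s = 0.0639132441163… kg/s.
2.77 has 3 significant figures; 43.34 has 4.
Division/multiplication keeps the fewest: 3 significant figures.
Rounded: 0.0639 kg/s.

0.0639 kg/s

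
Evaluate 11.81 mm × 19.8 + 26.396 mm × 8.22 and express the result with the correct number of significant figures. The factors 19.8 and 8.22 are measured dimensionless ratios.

451 mm

11.81 × 19.8 = 233.838 → 234 mm (3 s.f., last digit at the 10^0 place).
26.396 × 8.22 = 216.97512 → 217 mm (3 s.f., last digit at the 10^0 place).
Sum: 450.81312 mm; keep the coarser place, 10^0.
Result: 451 mm.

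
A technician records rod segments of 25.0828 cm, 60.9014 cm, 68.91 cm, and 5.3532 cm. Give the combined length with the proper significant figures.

25.0828 cm + 60.9014 cm + 68.91 cm + 5.3532 cm = 160.2474 cm.
Addition/subtraction keeps the fewest decimal places: 25.0828 → 4 decimal places, 60.9014 → 4 decimal places, 68.91 → 2 decimal places, 5.3532 → 4 decimal places; limit is 2.
Rounded to 2 decimal places: 160.25 cm.

160.25 cm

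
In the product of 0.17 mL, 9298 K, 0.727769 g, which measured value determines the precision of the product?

0.17 mL

0.17 mL → 2 s.f.; 9298 K → 4 s.f.; 0.727769 g → 6 s.f.
The fewest is 2 significant figures, from 0.17 mL.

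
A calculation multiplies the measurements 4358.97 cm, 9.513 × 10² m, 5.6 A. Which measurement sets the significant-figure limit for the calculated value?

5.6 A

4358.97 cm → 6 s.f.; 9.513 × 10² m → 4 s.f.; 5.6 A → 2 s.f.
The fewest is 2 significant figures, from 5.6 A.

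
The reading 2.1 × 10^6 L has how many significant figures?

2.1 × 10^6: in scientific notation every digit of the coefficient is significant.

2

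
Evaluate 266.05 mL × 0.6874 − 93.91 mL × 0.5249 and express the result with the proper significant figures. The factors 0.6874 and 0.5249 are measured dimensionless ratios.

266.05 × 0.6874 = 182.88277 → 182.9 mL (4 s.f., last digit at the 10^-1 place).
93.91 × 0.5249 = 49.293359 → 49.29 mL (4 s.f., last digit at the 10^-2 place).
Difference: 133.589411 mL; keep the coarser place, 10^-1.
Result: 133.6 mL.

133.6 mL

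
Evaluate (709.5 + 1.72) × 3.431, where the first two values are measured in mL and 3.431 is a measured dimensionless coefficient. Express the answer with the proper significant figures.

709.5 mL + 1.72 mL = 711.22 mL; the sum is limited to 1 decimal place (4 s.f.).
Carrying full precision, 711.22 × 3.431 = 2440.19582 mL; 3.431 has 4 s.f., so the result keeps min(4, 4) = 4 s.f.
Rounded to 4 significant figures: 2.440 × 10³ mL.

2.440 × 10³ mL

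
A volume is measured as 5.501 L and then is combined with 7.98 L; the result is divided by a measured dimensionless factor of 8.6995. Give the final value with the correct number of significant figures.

1.550 L

5.501 L + 7.98 L = 13.481 L; the sum is limited to 2 decimal places (4 s.f.).
Carrying full precision, 13.481 ÷ 8.6995 = 1.54962928904… L; 8.6995 has 5 s.f., so the result keeps min(4, 5) = 4 s.f.
Rounded to 4 significant figures: 1.550 L.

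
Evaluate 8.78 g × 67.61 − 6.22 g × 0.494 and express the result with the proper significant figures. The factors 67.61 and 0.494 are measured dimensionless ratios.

591 g

8.78 × 67.61 = 593.6158 → 594 g (3 s.f., last digit at the 10^0 place).
6.22 × 0.494 = 3.07268 → 3.07 g (3 s.f., last digit at the 10^-2 place).
Difference: 590.54312 g; keep the coarser place, 10^0.
Result: 591 g.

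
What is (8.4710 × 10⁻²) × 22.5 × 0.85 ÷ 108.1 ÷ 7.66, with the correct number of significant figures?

0.0020

(8.4710 × 10⁻²) × 22.5 × 0.85 ÷ 108.1 ÷ 7.66 = 0.00195650815293…
Multiplication/division keeps the fewest significant figures: 8.4710 × 10⁻² → 5 s.f., 22.5 → 3 s.f., 0.85 → 2 s.f., 108.1 → 4 s.f., 7.66 → 3 s.f.; limit is 2.
Rounded to 2 significant figures: 0.0020.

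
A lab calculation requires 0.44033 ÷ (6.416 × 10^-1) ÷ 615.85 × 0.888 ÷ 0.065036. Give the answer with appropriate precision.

0.44033 ÷ (6.416 × 10^-1) ÷ 615.85 × 0.888 ÷ 0.065036 = 0.015215916545…
Multiplication/division keeps the fewest significant figures: 0.44033 → 5 s.f., 6.416 × 10^-1 → 4 s.f., 615.85 → 5 s.f., 0.888 → 3 s.f., 0.065036 → 5 s.f.; limit is 3.
Rounded to 3 significant figures: 0.0152.

0.0152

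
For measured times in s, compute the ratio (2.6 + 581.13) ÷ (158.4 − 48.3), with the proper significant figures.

5.302

2.6 + 581.13 = 583.73, limited to 1 d.p. → 4 s.f.; 158.4 − 48.3 = 110.1, limited to 1 d.p. → 4 s.f.
Carrying full precision, 583.73 ÷ 110.1 = 5.30181653043…; keep min(4, 4) = 4 s.f.
Rounded to 4 significant figures: 5.302.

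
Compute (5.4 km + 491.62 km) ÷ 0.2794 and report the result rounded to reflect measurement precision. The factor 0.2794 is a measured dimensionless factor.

1779 km

5.4 km + 491.62 km = 497.02 km; the sum is limited to 1 decimal place (4 s.f.).
Carrying full precision, 497.02 ÷ 0.2794 = 1778.8833214… km; 0.2794 has 4 s.f., so the result keeps min(4, 4) = 4 s.f.
Rounded to 4 significant figures: 1779 km.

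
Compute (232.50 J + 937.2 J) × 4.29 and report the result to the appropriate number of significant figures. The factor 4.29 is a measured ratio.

232.50 J + 937.2 J = 1169.70 J; the sum is limited to 1 decimal place (5 s.f.).
Carrying full precision, 1169.70 × 4.29 = 5018.013 J; 4.29 has 3 s.f., so the result keeps min(5, 3) = 3 s.f.
Rounded to 3 significant figures: 5.02 × 10^3 J.

5.02 × 10^3 J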